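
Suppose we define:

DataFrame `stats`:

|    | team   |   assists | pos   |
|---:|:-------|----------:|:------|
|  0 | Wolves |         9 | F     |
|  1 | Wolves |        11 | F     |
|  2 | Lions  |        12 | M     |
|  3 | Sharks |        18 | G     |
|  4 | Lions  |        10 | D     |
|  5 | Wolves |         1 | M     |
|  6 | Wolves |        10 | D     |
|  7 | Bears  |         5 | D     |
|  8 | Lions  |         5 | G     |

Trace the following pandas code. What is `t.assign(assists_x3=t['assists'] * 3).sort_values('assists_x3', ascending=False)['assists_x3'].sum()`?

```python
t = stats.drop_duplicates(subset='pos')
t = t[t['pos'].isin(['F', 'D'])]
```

drop duplicate pos (keep=first):
     team  assists pos
0  Wolves        9   F
2   Lions       12   M
3  Sharks       18   G
4   Lions       10   D
filter rows where pos in ['F', 'D']:
     team  assists pos
0  Wolves        9   F
4   Lions       10   D
add column assists_x3 = t['assists'] * 3:
     team  assists pos  assists_x3
0  Wolves        9   F          27
4   Lions       10   D          30
sort by assists_x3 descending:
     team  assists pos  assists_x3
4   Lions       10   D          30
0  Wolves        9   F          27
Hence 57.

57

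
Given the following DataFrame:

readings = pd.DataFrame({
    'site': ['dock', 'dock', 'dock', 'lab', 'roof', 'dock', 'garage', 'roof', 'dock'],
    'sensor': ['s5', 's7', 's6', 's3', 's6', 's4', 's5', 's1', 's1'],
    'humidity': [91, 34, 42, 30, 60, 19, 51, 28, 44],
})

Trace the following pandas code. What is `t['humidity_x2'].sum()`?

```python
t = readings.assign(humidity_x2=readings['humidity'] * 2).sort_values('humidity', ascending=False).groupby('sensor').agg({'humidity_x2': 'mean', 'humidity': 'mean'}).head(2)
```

132.0

add column humidity_x2 = readings['humidity'] * 2:
     site sensor  humidity  humidity_x2
0    dock     s5        91          182
1    dock     s7        34           68
2    dock     s6        42           84
3     lab     s3        30           60
4    roof     s6        60          120
5    dock     s4        19           38
6  garage     s5        51          102
7    roof     s1        28           56
8    dock     s1        44           88
sort by humidity descending:
     site sensor  humidity  humidity_x2
0    dock     s5        91          182
4    roof     s6        60          120
6  garage     s5        51          102
8    dock     s1        44           88
2    dock     s6        42           84
1    dock     s7        34           68
3     lab     s3        30           60
7    roof     s1        28           56
5    dock     s4        19           38
group by sensor: mean(humidity_x2), mean(humidity):
        humidity_x2  humidity
sensor                       
s1             72.0      36.0
s3             60.0      30.0
s4             38.0      19.0
s5            142.0      71.0
s6            102.0      51.0
s7             68.0      34.0
take first 2 rows:
        humidity_x2  humidity
sensor                       
s1             72.0      36.0
s3             60.0      30.0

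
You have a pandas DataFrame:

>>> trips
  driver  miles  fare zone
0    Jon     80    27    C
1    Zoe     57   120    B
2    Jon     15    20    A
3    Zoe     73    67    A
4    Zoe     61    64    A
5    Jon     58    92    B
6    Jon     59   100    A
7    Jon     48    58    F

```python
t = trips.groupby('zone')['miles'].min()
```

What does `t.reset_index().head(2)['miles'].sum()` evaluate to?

72

group by zone, min of miles:
zone
A    15
B    57
C    80
F    48
Name: miles, dtype: int64
reset_index():
  zone  miles
0    A     15
1    B     57
2    C     80
3    F     48
take first 2 rows:
  zone  miles
0    A     15
1    B     57
sum of column 'miles' → 72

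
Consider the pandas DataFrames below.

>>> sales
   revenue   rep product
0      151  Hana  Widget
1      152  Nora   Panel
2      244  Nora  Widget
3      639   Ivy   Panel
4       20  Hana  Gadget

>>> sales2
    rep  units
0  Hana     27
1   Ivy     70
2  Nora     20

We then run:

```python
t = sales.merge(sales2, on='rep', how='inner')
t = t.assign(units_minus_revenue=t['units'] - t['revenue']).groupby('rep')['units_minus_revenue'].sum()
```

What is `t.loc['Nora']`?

-356

merge on 'rep' (how='inner') → 5 rows:
   revenue   rep product  units
0      151  Hana  Widget     27
1      152  Nora   Panel     20
2      244  Nora  Widget     20
3      639   Ivy   Panel     70
4       20  Hana  Gadget     27
add column units_minus_revenue = t['units'] - t['revenue']:
   revenue   rep product  units  units_minus_revenue
0      151  Hana  Widget     27                 -124
1      152  Nora   Panel     20                 -132
2      244  Nora  Widget     20                 -224
3      639   Ivy   Panel     70                 -569
4       20  Hana  Gadget     27                    7
group by rep, sum of units_minus_revenue:
rep
Hana   -117
Ivy    -569
Nora   -356
Name: units_minus_revenue, dtype: int64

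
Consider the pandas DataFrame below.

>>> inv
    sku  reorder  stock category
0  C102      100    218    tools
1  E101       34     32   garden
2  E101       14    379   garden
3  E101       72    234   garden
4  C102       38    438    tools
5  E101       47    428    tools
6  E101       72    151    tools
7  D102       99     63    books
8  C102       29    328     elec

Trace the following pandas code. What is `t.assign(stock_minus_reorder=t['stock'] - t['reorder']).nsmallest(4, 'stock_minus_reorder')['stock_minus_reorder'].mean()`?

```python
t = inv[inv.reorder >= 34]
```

39.75

filter rows where reorder >= 34:
    sku  reorder  stock category
0  C102      100    218    tools
1  E101       34     32   garden
3  E101       72    234   garden
4  C102       38    438    tools
5  E101       47    428    tools
6  E101       72    151    tools
7  D102       99     63    books
add column stock_minus_reorder = t['stock'] - t['reorder']:
    sku  reorder  stock category  stock_minus_reorder
0  C102      100    218    tools                  118
1  E101       34     32   garden                   -2
3  E101       72    234   garden                  162
4  C102       38    438    tools                  400
5  E101       47    428    tools                  381
6  E101       72    151    tools                   79
7  D102       99     63    books                  -36
take 4 rows with smallest stock_minus_reorder:
    sku  reorder  stock category  stock_minus_reorder
7  D102       99     63    books                  -36
1  E101       34     32   garden                   -2
6  E101       72    151    tools                   79
0  C102      100    218    tools                  118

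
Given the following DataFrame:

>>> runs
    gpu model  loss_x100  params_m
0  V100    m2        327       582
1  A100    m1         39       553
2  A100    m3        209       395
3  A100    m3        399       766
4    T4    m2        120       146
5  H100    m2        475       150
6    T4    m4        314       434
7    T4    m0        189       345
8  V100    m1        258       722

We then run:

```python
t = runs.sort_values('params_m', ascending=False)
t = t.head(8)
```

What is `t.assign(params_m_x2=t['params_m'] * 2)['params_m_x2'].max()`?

1532

sort by params_m descending:
    gpu model  loss_x100  params_m
3  A100    m3        399       766
8  V100    m1        258       722
0  V100    m2        327       582
1  A100    m1         39       553
6    T4    m4        314       434
2  A100    m3        209       395
7    T4    m0        189       345
5  H100    m2        475       150
4    T4    m2        120       146
take first 8 rows:
    gpu model  loss_x100  params_m
3  A100    m3        399       766
8  V100    m1        258       722
0  V100    m2        327       582
1  A100    m1         39       553
6    T4    m4        314       434
2  A100    m3        209       395
7    T4    m0        189       345
5  H100    m2        475       150
add column params_m_x2 = t['params_m'] * 2:
    gpu model  loss_x100  params_m  params_m_x2
3  A100    m3        399       766         1532
8  V100    m1        258       722         1444
0  V100    m2        327       582         1164
1  A100    m1         39       553         1106
6    T4    m4        314       434          868
2  A100    m3        209       395          790
7    T4    m0        189       345          690
5  H100    m2        475       150          300
Then the max of column 'params_m_x2': 1532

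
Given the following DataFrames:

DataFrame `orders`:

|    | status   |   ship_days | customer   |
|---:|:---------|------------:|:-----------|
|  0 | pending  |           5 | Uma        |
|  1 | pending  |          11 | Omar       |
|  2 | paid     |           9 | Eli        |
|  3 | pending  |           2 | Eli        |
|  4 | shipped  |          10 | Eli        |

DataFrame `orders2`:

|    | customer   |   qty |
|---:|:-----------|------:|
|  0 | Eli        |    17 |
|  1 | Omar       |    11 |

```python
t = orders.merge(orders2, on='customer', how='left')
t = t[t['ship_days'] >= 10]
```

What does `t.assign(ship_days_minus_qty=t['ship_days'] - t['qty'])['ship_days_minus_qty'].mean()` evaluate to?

merge on 'customer' (how='left') → 5 rows:
    status  ship_days customer   qty
0  pending          5      Uma   NaN
1  pending         11     Omar  11.0
2     paid          9      Eli  17.0
3  pending          2      Eli  17.0
4  shipped         10      Eli  17.0
filter rows where ship_days >= 10:
    status  ship_days customer   qty
1  pending         11     Omar  11.0
4  shipped         10      Eli  17.0
add column ship_days_minus_qty = t['ship_days'] - t['qty']:
    status  ship_days customer   qty  ship_days_minus_qty
1  pending         11     Omar  11.0                  0.0
4  shipped         10      Eli  17.0                 -7.0
Hence -3.5.

-3.5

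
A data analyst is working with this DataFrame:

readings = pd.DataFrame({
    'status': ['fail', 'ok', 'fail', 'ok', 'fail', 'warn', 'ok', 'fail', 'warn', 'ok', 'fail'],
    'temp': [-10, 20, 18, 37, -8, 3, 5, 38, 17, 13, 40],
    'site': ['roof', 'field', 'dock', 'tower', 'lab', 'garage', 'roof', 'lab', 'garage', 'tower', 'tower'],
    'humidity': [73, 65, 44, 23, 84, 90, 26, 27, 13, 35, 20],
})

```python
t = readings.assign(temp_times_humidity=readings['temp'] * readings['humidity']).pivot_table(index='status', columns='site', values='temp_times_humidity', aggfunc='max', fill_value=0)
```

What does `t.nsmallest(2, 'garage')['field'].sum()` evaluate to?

1300

add column temp_times_humidity = readings['temp'] * readings['humidity']:
   status  temp    site  humidity  temp_times_humidity
0    fail   -10    roof        73                 -730
1      ok    20   field        65                 1300
2    fail    18    dock        44                  792
3      ok    37   tower        23                  851
4    fail    -8     lab        84                 -672
5    warn     3  garage        90                  270
6      ok     5    roof        26                  130
7    fail    38     lab        27                 1026
8    warn    17  garage        13                  221
9      ok    13   tower        35                  455
10   fail    40   tower        20                  800
pivot: rows=status, cols=site, max(temp_times_humidity):
site    dock  field  garage   lab  roof  tower
status                                        
fail     792      0       0  1026  -730    800
ok         0   1300       0     0   130    851
warn       0      0     270     0     0      0
take 2 rows with smallest garage:
site    dock  field  garage   lab  roof  tower
status                                        
fail     792      0       0  1026  -730    800
ok         0   1300       0     0   130    851
Taking the sum of column 'field' gives 1300.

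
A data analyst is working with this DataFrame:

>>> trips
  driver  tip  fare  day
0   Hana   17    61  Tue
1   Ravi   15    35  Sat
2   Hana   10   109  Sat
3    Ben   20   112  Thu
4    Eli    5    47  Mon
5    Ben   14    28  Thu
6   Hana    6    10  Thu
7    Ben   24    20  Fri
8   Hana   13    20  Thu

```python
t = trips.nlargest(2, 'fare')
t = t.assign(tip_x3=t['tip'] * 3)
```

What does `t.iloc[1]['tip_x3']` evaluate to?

take 2 rows with largest fare:
  driver  tip  fare  day
3    Ben   20   112  Thu
2   Hana   10   109  Sat
add column tip_x3 = t['tip'] * 3:
  driver  tip  fare  day  tip_x3
3    Ben   20   112  Thu      60
2   Hana   10   109  Sat      30

30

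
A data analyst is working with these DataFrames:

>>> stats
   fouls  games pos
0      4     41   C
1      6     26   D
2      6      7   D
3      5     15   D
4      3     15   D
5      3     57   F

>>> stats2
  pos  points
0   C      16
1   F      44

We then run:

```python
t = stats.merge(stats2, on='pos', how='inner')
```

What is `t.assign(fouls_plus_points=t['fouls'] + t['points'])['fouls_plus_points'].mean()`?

merge on 'pos' (how='inner') → 2 rows:
   fouls  games pos  points
0      4     41   C      16
1      3     57   F      44
add column fouls_plus_points = t['fouls'] + t['points']:
   fouls  games pos  points  fouls_plus_points
0      4     41   C      16                 20
1      3     57   F      44                 47

33.5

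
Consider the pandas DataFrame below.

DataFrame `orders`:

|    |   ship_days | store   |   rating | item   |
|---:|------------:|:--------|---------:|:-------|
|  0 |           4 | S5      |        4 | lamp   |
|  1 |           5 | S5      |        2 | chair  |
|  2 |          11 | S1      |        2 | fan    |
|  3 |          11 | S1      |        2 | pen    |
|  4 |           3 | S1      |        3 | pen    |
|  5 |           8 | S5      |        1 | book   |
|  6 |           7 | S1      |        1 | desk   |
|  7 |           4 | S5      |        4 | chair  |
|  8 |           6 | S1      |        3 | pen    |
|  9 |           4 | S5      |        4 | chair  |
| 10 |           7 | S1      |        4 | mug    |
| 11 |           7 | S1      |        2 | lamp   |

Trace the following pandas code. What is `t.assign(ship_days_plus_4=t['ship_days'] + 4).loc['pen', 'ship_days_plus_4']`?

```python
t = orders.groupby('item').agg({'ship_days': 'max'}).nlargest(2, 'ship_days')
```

group by item, max of ship_days:
       ship_days
item            
book           8
chair          5
desk           7
fan           11
lamp           7
mug            7
pen           11
take 2 rows with largest ship_days:
      ship_days
item           
fan          11
pen          11
add column ship_days_plus_4 = t['ship_days'] + 4:
      ship_days  ship_days_plus_4
item                             
fan          11                15
pen          11                15
value at row 'pen', column 'ship_days_plus_4' → 15

15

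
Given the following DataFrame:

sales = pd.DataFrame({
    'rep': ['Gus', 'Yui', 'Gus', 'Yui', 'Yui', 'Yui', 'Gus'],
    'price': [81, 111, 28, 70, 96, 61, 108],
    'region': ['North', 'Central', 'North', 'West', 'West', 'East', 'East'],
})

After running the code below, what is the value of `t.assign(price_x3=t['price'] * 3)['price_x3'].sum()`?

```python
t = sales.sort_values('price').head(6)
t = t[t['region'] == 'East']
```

507

sort by price:
   rep  price   region
2  Gus     28    North
5  Yui     61     East
3  Yui     70     West
0  Gus     81    North
4  Yui     96     West
6  Gus    108     East
1  Yui    111  Central
take first 6 rows:
   rep  price region
2  Gus     28  North
5  Yui     61   East
3  Yui     70   West
0  Gus     81  North
4  Yui     96   West
6  Gus    108   East
filter rows where region == 'East':
   rep  price region
5  Yui     61   East
6  Gus    108   East
add column price_x3 = t['price'] * 3:
   rep  price region  price_x3
5  Yui     61   East       183
6  Gus    108   East       324
Finally, sum of column 'price_x3' = 507.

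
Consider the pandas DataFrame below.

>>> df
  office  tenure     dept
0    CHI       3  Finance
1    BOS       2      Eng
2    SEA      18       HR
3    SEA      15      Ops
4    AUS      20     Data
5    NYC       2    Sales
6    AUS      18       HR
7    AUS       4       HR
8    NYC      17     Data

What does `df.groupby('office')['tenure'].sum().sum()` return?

group by office, sum of tenure:
office
AUS    42
BOS     2
CHI     3
NYC    19
SEA    33
Name: tenure, dtype: int64

99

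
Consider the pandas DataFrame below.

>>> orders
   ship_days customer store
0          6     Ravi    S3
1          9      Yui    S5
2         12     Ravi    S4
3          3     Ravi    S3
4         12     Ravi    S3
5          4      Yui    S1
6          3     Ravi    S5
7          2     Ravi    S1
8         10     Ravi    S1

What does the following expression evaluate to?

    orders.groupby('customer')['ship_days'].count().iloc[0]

7

group by customer, count of ship_days:
customer
Ravi    7
Yui     2
Name: ship_days, dtype: int64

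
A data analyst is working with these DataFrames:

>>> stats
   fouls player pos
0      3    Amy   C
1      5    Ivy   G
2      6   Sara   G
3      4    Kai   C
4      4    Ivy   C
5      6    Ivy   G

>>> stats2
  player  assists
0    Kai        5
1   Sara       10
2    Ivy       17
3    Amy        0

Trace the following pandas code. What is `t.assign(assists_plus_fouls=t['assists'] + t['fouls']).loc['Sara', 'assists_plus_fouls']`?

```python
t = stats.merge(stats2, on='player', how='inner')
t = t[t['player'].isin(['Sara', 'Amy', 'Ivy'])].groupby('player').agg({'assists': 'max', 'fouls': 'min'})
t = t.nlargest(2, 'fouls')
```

merge on 'player' (how='inner') → 6 rows:
   fouls player pos  assists
0      3    Amy   C        0
1      5    Ivy   G       17
2      6   Sara   G       10
3      4    Kai   C        5
4      4    Ivy   C       17
5      6    Ivy   G       17
filter rows where player in ['Sara', 'Amy', 'Ivy']:
   fouls player pos  assists
0      3    Amy   C        0
1      5    Ivy   G       17
2      6   Sara   G       10
4      4    Ivy   C       17
5      6    Ivy   G       17
group by player: max(assists), min(fouls):
        assists  fouls
player                
Amy           0      3
Ivy          17      4
Sara         10      6
take 2 rows with largest fouls:
        assists  fouls
player                
Sara         10      6
Ivy          17      4
add column assists_plus_fouls = t['assists'] + t['fouls']:
        assists  fouls  assists_plus_fouls
player                                    
Sara         10      6                  16
Ivy          17      4                  21
Hence 16.

16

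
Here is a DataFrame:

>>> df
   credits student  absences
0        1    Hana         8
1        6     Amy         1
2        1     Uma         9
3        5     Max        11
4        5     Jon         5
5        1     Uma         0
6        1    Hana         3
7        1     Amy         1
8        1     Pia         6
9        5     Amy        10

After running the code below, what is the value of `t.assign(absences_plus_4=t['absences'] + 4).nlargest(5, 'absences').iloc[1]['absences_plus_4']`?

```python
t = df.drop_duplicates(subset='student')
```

drop duplicate student (keep=first):
   credits student  absences
0        1    Hana         8
1        6     Amy         1
2        1     Uma         9
3        5     Max        11
4        5     Jon         5
8        1     Pia         6
add column absences_plus_4 = t['absences'] + 4:
   credits student  absences  absences_plus_4
0        1    Hana         8               12
1        6     Amy         1                5
2        1     Uma         9               13
3        5     Max        11               15
4        5     Jon         5                9
8        1     Pia         6               10
take 5 rows with largest absences:
   credits student  absences  absences_plus_4
3        5     Max        11               15
2        1     Uma         9               13
0        1    Hana         8               12
8        1     Pia         6               10
4        5     Jon         5                9
So iloc[1]['absences_plus_4'] = 13.

13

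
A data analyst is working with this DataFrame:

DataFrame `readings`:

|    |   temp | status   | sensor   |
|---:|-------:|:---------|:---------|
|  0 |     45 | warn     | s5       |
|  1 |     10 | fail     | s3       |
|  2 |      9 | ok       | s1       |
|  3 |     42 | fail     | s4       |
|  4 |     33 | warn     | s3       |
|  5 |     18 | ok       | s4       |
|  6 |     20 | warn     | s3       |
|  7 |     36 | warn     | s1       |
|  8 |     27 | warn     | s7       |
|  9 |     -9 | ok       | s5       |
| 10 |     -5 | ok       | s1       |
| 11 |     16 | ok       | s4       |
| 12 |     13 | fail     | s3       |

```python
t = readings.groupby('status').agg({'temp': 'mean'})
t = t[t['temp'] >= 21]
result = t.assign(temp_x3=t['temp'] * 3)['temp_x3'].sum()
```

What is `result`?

161.6

group by status, mean of temp:
             temp
status           
fail    21.666667
ok       5.800000
warn    32.200000
filter rows where temp >= 21:
             temp
status           
fail    21.666667
warn    32.200000
add column temp_x3 = t['temp'] * 3:
             temp  temp_x3
status                    
fail    21.666667     65.0
warn    32.200000     96.6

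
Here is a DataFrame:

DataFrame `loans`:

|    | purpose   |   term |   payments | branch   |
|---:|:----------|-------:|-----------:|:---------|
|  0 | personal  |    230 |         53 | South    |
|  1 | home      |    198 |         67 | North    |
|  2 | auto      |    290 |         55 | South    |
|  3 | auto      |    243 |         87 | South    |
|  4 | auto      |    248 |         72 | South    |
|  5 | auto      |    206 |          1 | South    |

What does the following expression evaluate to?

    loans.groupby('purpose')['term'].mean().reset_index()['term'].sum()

group by purpose, mean of term:
purpose
auto        246.75
home        198.00
personal    230.00
Name: term, dtype: float64
reset_index():
    purpose    term
0      auto  246.75
1      home  198.00
2  personal  230.00
Reading off the sum of column 'term', we get 674.75.

674.75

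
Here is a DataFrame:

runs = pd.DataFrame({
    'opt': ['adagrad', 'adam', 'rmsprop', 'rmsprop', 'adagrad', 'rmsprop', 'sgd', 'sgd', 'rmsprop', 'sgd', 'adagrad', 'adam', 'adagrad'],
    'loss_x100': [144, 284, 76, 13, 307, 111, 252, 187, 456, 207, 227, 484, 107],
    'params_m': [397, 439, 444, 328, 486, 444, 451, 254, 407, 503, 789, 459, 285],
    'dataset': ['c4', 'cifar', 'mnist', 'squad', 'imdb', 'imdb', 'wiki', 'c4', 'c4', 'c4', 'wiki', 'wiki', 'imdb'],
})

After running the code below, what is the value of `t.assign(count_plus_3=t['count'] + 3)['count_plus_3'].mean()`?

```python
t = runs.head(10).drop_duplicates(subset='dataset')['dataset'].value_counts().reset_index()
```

4.0

take first 10 rows:
       opt  loss_x100  params_m dataset
0  adagrad        144       397      c4
1     adam        284       439   cifar
2  rmsprop         76       444   mnist
3  rmsprop         13       328   squad
4  adagrad        307       486    imdb
5  rmsprop        111       444    imdb
6      sgd        252       451    wiki
7      sgd        187       254      c4
8  rmsprop        456       407      c4
9      sgd        207       503      c4
drop duplicate dataset (keep=first):
       opt  loss_x100  params_m dataset
0  adagrad        144       397      c4
1     adam        284       439   cifar
2  rmsprop         76       444   mnist
3  rmsprop         13       328   squad
4  adagrad        307       486    imdb
6      sgd        252       451    wiki
value_counts of dataset:
dataset
c4       1
cifar    1
mnist    1
squad    1
imdb     1
wiki     1
Name: count, dtype: int64
reset_index():
  dataset  count
0      c4      1
1   cifar      1
2   mnist      1
3   squad      1
4    imdb      1
5    wiki      1
add column count_plus_3 = t['count'] + 3:
  dataset  count  count_plus_3
0      c4      1             4
1   cifar      1             4
2   mnist      1             4
3   squad      1             4
4    imdb      1             4
5    wiki      1             4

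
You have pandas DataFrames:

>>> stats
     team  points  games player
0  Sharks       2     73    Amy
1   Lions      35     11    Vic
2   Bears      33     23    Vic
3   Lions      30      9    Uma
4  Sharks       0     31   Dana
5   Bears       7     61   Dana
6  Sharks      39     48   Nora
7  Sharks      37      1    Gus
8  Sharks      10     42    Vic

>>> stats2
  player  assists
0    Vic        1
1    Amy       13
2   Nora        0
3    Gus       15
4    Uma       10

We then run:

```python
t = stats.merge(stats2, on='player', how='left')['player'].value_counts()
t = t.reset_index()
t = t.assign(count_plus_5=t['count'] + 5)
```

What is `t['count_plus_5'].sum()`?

merge on 'player' (how='left') → 9 rows:
     team  points  games player  assists
0  Sharks       2     73    Amy     13.0
1   Lions      35     11    Vic      1.0
2   Bears      33     23    Vic      1.0
3   Lions      30      9    Uma     10.0
4  Sharks       0     31   Dana      NaN
5   Bears       7     61   Dana      NaN
6  Sharks      39     48   Nora      0.0
7  Sharks      37      1    Gus     15.0
8  Sharks      10     42    Vic      1.0
value_counts of player:
player
Vic     3
Dana    2
Amy     1
Uma     1
Nora    1
Gus     1
Name: count, dtype: int64
reset_index():
  player  count
0    Vic      3
1   Dana      2
2    Amy      1
3    Uma      1
4   Nora      1
5    Gus      1
add column count_plus_5 = t['count'] + 5:
  player  count  count_plus_5
0    Vic      3             8
1   Dana      2             7
2    Amy      1             6
3    Uma      1             6
4   Nora      1             6
5    Gus      1             6

39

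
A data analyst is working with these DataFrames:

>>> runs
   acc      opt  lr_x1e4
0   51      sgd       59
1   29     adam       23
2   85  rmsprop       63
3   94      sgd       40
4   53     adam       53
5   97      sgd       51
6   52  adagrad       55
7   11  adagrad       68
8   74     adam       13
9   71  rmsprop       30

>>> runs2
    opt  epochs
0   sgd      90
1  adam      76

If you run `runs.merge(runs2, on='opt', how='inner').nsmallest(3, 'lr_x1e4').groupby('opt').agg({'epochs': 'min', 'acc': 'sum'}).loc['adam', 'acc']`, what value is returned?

merge on 'opt' (how='inner') → 6 rows:
   acc   opt  lr_x1e4  epochs
0   51   sgd       59      90
1   29  adam       23      76
2   94   sgd       40      90
3   53  adam       53      76
4   97   sgd       51      90
5   74  adam       13      76
take 3 rows with smallest lr_x1e4:
   acc   opt  lr_x1e4  epochs
5   74  adam       13      76
1   29  adam       23      76
2   94   sgd       40      90
group by opt: min(epochs), sum(acc):
      epochs  acc
opt              
adam      76  103
sgd       90   94
Finally, value at row 'adam', column 'acc' = 103.

103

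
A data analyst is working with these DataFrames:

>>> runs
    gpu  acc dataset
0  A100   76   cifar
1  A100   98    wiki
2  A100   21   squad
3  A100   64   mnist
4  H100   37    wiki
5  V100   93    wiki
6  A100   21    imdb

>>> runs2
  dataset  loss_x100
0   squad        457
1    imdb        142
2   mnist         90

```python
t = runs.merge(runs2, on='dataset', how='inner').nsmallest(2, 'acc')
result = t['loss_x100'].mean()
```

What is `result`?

merge on 'dataset' (how='inner') → 3 rows:
    gpu  acc dataset  loss_x100
0  A100   21   squad        457
1  A100   64   mnist         90
2  A100   21    imdb        142
take 2 rows with smallest acc:
    gpu  acc dataset  loss_x100
0  A100   21   squad        457
2  A100   21    imdb        142

299.5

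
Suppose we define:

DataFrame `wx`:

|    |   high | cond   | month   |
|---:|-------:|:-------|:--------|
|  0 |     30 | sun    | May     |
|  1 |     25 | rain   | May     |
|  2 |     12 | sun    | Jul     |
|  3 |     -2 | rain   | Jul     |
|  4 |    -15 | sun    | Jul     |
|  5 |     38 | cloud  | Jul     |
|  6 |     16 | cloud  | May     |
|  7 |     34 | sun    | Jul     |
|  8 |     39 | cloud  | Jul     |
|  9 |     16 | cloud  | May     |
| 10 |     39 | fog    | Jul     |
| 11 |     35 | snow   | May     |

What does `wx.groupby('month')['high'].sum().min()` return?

group by month, sum of high:
month
Jul    145
May    122
Name: high, dtype: int64

122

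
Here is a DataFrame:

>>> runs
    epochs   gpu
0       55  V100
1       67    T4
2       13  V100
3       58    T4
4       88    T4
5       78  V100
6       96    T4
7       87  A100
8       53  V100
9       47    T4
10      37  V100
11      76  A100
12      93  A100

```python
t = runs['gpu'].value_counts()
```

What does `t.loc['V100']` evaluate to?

value_counts of gpu:
gpu
V100    5
T4      5
A100    3
Name: count, dtype: int64
Taking the value at index 'V100' gives 5.

5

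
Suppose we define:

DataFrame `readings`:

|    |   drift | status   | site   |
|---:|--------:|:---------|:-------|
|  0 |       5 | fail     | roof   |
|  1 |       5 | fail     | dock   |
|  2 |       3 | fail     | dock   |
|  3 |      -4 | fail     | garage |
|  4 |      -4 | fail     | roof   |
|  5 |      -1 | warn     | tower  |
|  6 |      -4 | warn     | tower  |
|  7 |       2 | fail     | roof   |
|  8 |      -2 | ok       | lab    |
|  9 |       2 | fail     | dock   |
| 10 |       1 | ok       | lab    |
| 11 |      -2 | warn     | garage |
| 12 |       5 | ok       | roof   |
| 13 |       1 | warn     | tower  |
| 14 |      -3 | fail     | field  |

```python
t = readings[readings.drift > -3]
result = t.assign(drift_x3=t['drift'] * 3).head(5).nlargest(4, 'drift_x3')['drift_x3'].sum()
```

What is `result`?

filter rows where drift > -3:
    drift status    site
0       5   fail    roof
1       5   fail    dock
2       3   fail    dock
5      -1   warn   tower
7       2   fail    roof
8      -2     ok     lab
9       2   fail    dock
10      1     ok     lab
11     -2   warn  garage
12      5     ok    roof
13      1   warn   tower
add column drift_x3 = t['drift'] * 3:
    drift status    site  drift_x3
0       5   fail    roof        15
1       5   fail    dock        15
2       3   fail    dock         9
5      -1   warn   tower        -3
7       2   fail    roof         6
8      -2     ok     lab        -6
9       2   fail    dock         6
10      1     ok     lab         3
11     -2   warn  garage        -6
12      5     ok    roof        15
13      1   warn   tower         3
take first 5 rows:
   drift status   site  drift_x3
0      5   fail   roof        15
1      5   fail   dock        15
2      3   fail   dock         9
5     -1   warn  tower        -3
7      2   fail   roof         6
take 4 rows with largest drift_x3:
   drift status  site  drift_x3
0      5   fail  roof        15
1      5   fail  dock        15
2      3   fail  dock         9
7      2   fail  roof         6
Finally, sum of column 'drift_x3' = 45.

45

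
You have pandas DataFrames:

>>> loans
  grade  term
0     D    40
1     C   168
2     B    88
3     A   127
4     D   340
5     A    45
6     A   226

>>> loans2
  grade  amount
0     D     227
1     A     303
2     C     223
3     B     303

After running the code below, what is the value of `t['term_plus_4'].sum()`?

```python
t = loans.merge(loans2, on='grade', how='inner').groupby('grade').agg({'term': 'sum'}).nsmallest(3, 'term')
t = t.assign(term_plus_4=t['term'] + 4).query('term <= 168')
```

264

merge on 'grade' (how='inner') → 7 rows:
  grade  term  amount
0     D    40     227
1     C   168     223
2     B    88     303
3     A   127     303
4     D   340     227
5     A    45     303
6     A   226     303
group by grade, sum of term:
       term
grade      
A       398
B        88
C       168
D       380
take 3 rows with smallest term:
       term
grade      
B        88
C       168
D       380
add column term_plus_4 = t['term'] + 4:
       term  term_plus_4
grade                   
B        88           92
C       168          172
D       380          384
filter rows where term <= 168:
       term  term_plus_4
grade                   
B        88           92
C       168          172
Reading off the sum of column 'term_plus_4', we get 264.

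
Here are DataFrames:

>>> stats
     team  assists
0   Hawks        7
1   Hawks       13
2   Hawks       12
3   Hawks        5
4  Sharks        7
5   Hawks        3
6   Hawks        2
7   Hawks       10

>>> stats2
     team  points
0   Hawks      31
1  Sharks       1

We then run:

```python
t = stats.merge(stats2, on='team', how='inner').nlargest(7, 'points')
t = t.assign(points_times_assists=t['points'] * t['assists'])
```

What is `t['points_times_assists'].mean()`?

merge on 'team' (how='inner') → 8 rows:
     team  assists  points
0   Hawks        7      31
1   Hawks       13      31
2   Hawks       12      31
3   Hawks        5      31
4  Sharks        7       1
5   Hawks        3      31
6   Hawks        2      31
7   Hawks       10      31
take 7 rows with largest points:
    team  assists  points
0  Hawks        7      31
1  Hawks       13      31
2  Hawks       12      31
3  Hawks        5      31
5  Hawks        3      31
6  Hawks        2      31
7  Hawks       10      31
add column points_times_assists = t['points'] * t['assists']:
    team  assists  points  points_times_assists
0  Hawks        7      31                   217
1  Hawks       13      31                   403
2  Hawks       12      31                   372
3  Hawks        5      31                   155
5  Hawks        3      31                    93
6  Hawks        2      31                    62
7  Hawks       10      31                   310
Then the mean of column 'points_times_assists': 230.285714286

230.285714286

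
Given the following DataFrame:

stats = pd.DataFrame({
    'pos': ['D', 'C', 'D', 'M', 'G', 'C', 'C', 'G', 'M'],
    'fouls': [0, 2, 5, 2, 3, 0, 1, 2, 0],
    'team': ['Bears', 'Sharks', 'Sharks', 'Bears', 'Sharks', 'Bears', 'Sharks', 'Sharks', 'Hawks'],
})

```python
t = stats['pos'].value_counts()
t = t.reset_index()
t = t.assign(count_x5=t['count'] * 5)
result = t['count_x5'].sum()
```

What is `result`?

45

value_counts of pos:
pos
C    3
D    2
M    2
G    2
Name: count, dtype: int64
reset_index():
  pos  count
0   C      3
1   D      2
2   M      2
3   G      2
add column count_x5 = t['count'] * 5:
  pos  count  count_x5
0   C      3        15
1   D      2        10
2   M      2        10
3   G      2        10
Then the sum of column 'count_x5': 45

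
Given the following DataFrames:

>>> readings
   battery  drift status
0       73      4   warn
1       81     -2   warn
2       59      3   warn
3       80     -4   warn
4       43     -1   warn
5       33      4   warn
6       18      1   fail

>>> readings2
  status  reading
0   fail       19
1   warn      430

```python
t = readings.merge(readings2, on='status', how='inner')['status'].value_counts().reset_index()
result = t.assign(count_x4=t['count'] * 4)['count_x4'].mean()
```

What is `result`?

merge on 'status' (how='inner') → 7 rows:
   battery  drift status  reading
0       73      4   warn      430
1       81     -2   warn      430
2       59      3   warn      430
3       80     -4   warn      430
4       43     -1   warn      430
5       33      4   warn      430
6       18      1   fail       19
value_counts of status:
status
warn    6
fail    1
Name: count, dtype: int64
reset_index():
  status  count
0   warn      6
1   fail      1
add column count_x4 = t['count'] * 4:
  status  count  count_x4
0   warn      6        24
1   fail      1         4

14.0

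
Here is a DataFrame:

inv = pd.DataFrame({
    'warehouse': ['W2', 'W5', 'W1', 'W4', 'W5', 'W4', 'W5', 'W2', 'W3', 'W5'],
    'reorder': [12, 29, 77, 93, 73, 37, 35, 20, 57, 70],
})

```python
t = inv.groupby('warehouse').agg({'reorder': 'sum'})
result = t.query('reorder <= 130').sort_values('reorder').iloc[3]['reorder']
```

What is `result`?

130

group by warehouse, sum of reorder:
           reorder
warehouse         
W1              77
W2              32
W3              57
W4             130
W5             207
filter rows where reorder <= 130:
           reorder
warehouse         
W1              77
W2              32
W3              57
W4             130
sort by reorder:
           reorder
warehouse         
W2              32
W3              57
W1              77
W4             130
Then the value at position 3, column 'reorder': 130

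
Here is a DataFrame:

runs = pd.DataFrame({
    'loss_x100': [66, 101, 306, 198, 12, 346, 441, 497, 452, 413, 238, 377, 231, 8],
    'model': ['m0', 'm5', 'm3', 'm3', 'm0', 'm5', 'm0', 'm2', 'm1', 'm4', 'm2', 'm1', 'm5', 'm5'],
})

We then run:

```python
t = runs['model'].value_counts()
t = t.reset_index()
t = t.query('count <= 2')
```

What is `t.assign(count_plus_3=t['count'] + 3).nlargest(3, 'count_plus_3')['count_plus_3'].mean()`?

value_counts of model:
model
m5    4
m0    3
m3    2
m2    2
m1    2
m4    1
Name: count, dtype: int64
reset_index():
  model  count
0    m5      4
1    m0      3
2    m3      2
3    m2      2
4    m1      2
5    m4      1
filter rows where count <= 2:
  model  count
2    m3      2
3    m2      2
4    m1      2
5    m4      1
add column count_plus_3 = t['count'] + 3:
  model  count  count_plus_3
2    m3      2             5
3    m2      2             5
4    m1      2             5
5    m4      1             4
take 3 rows with largest count_plus_3:
  model  count  count_plus_3
2    m3      2             5
3    m2      2             5
4    m1      2             5
So mean() = 5.0.

5.0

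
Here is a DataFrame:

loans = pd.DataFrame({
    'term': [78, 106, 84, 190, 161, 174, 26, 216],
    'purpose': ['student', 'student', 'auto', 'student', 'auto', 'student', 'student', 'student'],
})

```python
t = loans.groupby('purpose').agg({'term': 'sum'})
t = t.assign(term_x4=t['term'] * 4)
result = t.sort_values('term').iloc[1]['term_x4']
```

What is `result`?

group by purpose, sum of term:
         term
purpose      
auto      245
student   790
add column term_x4 = t['term'] * 4:
         term  term_x4
purpose               
auto      245      980
student   790     3160
sort by term:
         term  term_x4
purpose               
auto      245      980
student   790     3160
Hence 3160.

3160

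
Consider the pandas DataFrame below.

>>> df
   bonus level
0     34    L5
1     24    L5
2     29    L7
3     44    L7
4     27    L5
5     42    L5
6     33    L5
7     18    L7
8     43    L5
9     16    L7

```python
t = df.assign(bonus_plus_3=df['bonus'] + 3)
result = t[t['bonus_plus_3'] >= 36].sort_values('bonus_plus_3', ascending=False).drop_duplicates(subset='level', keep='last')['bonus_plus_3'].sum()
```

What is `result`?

83

add column bonus_plus_3 = df['bonus'] + 3:
   bonus level  bonus_plus_3
0     34    L5            37
1     24    L5            27
2     29    L7            32
3     44    L7            47
4     27    L5            30
5     42    L5            45
6     33    L5            36
7     18    L7            21
8     43    L5            46
9     16    L7            19
filter rows where bonus_plus_3 >= 36:
   bonus level  bonus_plus_3
0     34    L5            37
3     44    L7            47
5     42    L5            45
6     33    L5            36
8     43    L5            46
sort by bonus_plus_3 descending:
   bonus level  bonus_plus_3
3     44    L7            47
8     43    L5            46
5     42    L5            45
0     34    L5            37
6     33    L5            36
drop duplicate level (keep=last):
   bonus level  bonus_plus_3
3     44    L7            47
6     33    L5            36
Taking the sum of column 'bonus_plus_3' gives 83.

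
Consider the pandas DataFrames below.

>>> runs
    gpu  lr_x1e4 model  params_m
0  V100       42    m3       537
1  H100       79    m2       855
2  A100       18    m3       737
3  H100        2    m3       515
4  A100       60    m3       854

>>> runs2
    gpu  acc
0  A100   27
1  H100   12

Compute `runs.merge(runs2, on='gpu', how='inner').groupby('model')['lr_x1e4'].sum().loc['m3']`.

merge on 'gpu' (how='inner') → 4 rows:
    gpu  lr_x1e4 model  params_m  acc
0  H100       79    m2       855   12
1  A100       18    m3       737   27
2  H100        2    m3       515   12
3  A100       60    m3       854   27
group by model, sum of lr_x1e4:
model
m2    79
m3    80
Name: lr_x1e4, dtype: int64
Hence 80.

80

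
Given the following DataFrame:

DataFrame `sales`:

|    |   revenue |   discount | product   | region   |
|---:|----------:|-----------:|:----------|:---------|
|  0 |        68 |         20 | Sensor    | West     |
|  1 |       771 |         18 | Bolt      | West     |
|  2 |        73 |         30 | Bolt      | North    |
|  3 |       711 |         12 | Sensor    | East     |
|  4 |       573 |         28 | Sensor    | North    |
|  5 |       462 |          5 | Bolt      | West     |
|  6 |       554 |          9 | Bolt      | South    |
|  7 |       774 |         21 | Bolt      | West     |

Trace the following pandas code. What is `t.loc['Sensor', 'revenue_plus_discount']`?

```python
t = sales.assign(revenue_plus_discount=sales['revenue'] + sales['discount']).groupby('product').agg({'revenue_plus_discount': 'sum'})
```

add column revenue_plus_discount = sales['revenue'] + sales['discount']:
   revenue  discount product region  revenue_plus_discount
0       68        20  Sensor   West                     88
1      771        18    Bolt   West                    789
2       73        30    Bolt  North                    103
3      711        12  Sensor   East                    723
4      573        28  Sensor  North                    601
5      462         5    Bolt   West                    467
6      554         9    Bolt  South                    563
7      774        21    Bolt   West                    795
group by product, sum of revenue_plus_discount:
         revenue_plus_discount
product                       
Bolt                      2717
Sensor                    1412
Reading off the value at row 'Sensor', column 'revenue_plus_discount', we get 1412.

1412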